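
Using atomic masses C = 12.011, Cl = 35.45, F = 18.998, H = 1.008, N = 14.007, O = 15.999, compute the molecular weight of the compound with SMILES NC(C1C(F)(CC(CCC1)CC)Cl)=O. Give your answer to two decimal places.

221.70

Molecular formula: C10H17ClFNO.
M = 10×12.011 + 1×35.45 + 1×18.998 + 17×1.008 + 1×14.007 + 1×15.999 = 221.70 g/mol.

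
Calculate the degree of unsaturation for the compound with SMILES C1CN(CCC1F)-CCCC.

1

Molecular formula from the SMILES: C9H18FN.
DoU = (2C + 2 + N − H − X)/2 = (2·9 + 2 + 1 − 18 − 1)/2 = 2/2 = 1.
(Structurally: 1 ring(s) + 0 π bond(s) = 1.)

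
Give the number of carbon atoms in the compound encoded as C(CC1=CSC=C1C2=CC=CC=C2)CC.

The symbol for carbon appears 14 times in the SMILES.

14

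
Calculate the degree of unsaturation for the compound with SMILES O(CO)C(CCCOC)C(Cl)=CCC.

1

Molecular formula from the SMILES: C10H19ClO3.
DoU = (2C + 2 + N − H − X)/2 = (2·10 + 2 + 0 − 19 − 1)/2 = 2/2 = 1.
(Structurally: 0 ring(s) + 1 π bond(s) = 1.)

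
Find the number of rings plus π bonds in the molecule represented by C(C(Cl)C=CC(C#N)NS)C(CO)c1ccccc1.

Molecular formula from the SMILES: C14H17ClN2OS.
DoU = (2C + 2 + N − H − X)/2 = (2·14 + 2 + 2 − 17 − 1)/2 = 14/2 = 7.
(Structurally: 1 ring(s) + 6 π bond(s) = 7.)

7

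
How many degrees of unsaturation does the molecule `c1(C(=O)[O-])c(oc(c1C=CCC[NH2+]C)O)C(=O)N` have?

Molecular formula from the SMILES: C11H14N2O5.
DoU = (2C + 2 + N − H − X)/2 = (2·11 + 2 + 2 − 14 − 0)/2 = 12/2 = 6.
(Structurally: 1 ring(s) + 5 π bond(s) = 6.)

6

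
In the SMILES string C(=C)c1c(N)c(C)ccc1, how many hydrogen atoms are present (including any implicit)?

Hydrogens are implicit in SMILES; fill each atom to its normal valence:
  3 × C (aromatic): 1 H each → 3
  3 × C (aromatic): no H
  1 × C: 3 H
  1 × C: 2 H
  1 × C: 1 H
  1 × N: 2 H
  Total hydrogens = 11.

11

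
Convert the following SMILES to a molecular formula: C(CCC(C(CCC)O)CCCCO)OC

Heavy atoms from the SMILES: 13 C, 3 O.
Implicit hydrogens by atom environment:
  9 × C: 2 H each → 18
  2 × C: 3 H each → 6
  2 × C: 1 H each → 2
  2 × O: 1 H each → 2
  1 × O: no H
  Total hydrogens = 28.
Molecular formula: C13H28O3

C13H28O3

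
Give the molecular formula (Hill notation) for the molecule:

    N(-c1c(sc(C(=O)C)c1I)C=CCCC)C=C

C13H16INOS

Heavy atoms from the SMILES: 13 C, 1 I, 1 N, 1 O, 1 S.
Implicit hydrogens by atom environment:
  4 × C (aromatic): no H
  3 × C: 2 H each → 6
  3 × C: 1 H each → 3
  2 × C: 3 H each → 6
  1 × C: no H
  1 × I: no H
  1 × N: 1 H
  1 × O: no H
  1 × S (aromatic): no H
  Total hydrogens = 16.
Molecular formula: C13H16INOS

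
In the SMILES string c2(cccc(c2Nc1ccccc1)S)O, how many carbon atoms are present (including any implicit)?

The symbol for carbon appears 12 times in the SMILES. Lowercase c denotes aromatic carbon and counts toward C.

12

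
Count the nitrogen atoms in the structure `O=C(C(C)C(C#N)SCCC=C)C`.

1

The symbol for nitrogen appears 1 time in the SMILES.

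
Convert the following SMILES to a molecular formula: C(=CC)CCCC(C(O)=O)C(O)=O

Heavy atoms from the SMILES: 9 C, 4 O.
Implicit hydrogens by atom environment:
  3 × C: 2 H each → 6
  3 × C: 1 H each → 3
  2 × C: no H
  2 × O: 1 H each → 2
  2 × O: no H
  1 × C: 3 H
  Total hydrogens = 14.
Molecular formula: C9H14O4

C9H14O4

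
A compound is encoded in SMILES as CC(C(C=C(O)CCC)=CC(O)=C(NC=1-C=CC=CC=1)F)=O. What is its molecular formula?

C17H20FNO3

Heavy atoms from the SMILES: 17 C, 1 F, 1 N, 3 O.
Implicit hydrogens by atom environment:
  5 × C (aromatic): 1 H each → 5
  5 × C: no H
  2 × C: 3 H each → 6
  2 × C: 2 H each → 4
  2 × C: 1 H each → 2
  2 × O: 1 H each → 2
  1 × C (aromatic): no H
  1 × F: no H
  1 × N: 1 H
  1 × O: no H
  Total hydrogens = 20.
Molecular formula: C17H20FNO3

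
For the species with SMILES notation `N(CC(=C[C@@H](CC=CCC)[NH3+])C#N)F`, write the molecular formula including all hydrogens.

C10H17FN3+

Heavy atoms from the SMILES: 10 C, 1 F, 3 N.
Implicit hydrogens by atom environment:
  4 × C: 1 H each → 4
  3 × C: 2 H each → 6
  2 × C: no H
  1 × C: 3 H
  1 × F: no H
  1 × N (charge +1): 3 H
  1 × N: 1 H
  1 × N: no H
  Total hydrogens = 17.
Net charge +1.
Molecular formula: C10H17FN3+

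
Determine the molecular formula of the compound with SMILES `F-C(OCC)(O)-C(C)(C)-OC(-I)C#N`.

Heavy atoms from the SMILES: 8 C, 1 F, 1 I, 1 N, 3 O.
Implicit hydrogens by atom environment:
  3 × C: 3 H each → 9
  3 × C: no H
  2 × O: no H
  1 × C: 2 H
  1 × C: 1 H
  1 × F: no H
  1 × I: no H
  1 × N: no H
  1 × O: 1 H
  Total hydrogens = 13.
Molecular formula: C8H13FINO3

C8H13FINO3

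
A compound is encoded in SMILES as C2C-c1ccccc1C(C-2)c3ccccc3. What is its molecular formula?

Heavy atoms from the SMILES: 16 C.
Implicit hydrogens by atom environment:
  9 × C (aromatic): 1 H each → 9
  3 × C: 2 H each → 6
  3 × C (aromatic): no H
  1 × C: 1 H
  Total hydrogens = 16.
Molecular formula: C16H16

C16H16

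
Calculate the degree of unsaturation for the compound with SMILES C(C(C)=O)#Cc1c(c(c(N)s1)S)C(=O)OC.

Molecular formula from the SMILES: C10H9NO3S2.
DoU = (2C + 2 + N − H − X)/2 = (2·10 + 2 + 1 − 9 − 0)/2 = 14/2 = 7.
(Structurally: 1 ring(s) + 6 π bond(s) = 7.)

7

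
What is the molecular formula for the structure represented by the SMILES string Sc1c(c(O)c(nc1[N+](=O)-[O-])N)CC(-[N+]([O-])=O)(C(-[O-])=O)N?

Heavy atoms from the SMILES: 8 C, 5 N, 7 O, 1 S.
Implicit hydrogens by atom environment:
  5 × C (aromatic): no H
  3 × O: no H
  3 × O (charge -1): no H
  2 × C: no H
  2 × N: 2 H each → 4
  2 × N (charge +1): no H
  1 × C: 2 H
  1 × N (aromatic): no H
  1 × O: 1 H
  1 × S: 1 H
  Total hydrogens = 8.
Net charge -1.
Molecular formula: C8H8N5O7S-

C8H8N5O7S-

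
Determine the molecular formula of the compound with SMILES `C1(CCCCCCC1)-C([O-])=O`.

C9H15O2-

Heavy atoms from the SMILES: 9 C, 2 O.
Implicit hydrogens by atom environment:
  7 × C: 2 H each → 14
  1 × C: 1 H
  1 × C: no H
  1 × O: no H
  1 × O (charge -1): no H
  Total hydrogens = 15.
Net charge -1.
Molecular formula: C9H15O2-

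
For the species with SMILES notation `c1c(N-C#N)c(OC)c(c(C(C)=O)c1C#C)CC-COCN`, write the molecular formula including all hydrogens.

Heavy atoms from the SMILES: 16 C, 3 N, 3 O.
Implicit hydrogens by atom environment:
  5 × C (aromatic): no H
  4 × C: 2 H each → 8
  3 × C: no H
  3 × O: no H
  2 × C: 3 H each → 6
  1 × C (aromatic): 1 H
  1 × C: 1 H
  1 × N: 2 H
  1 × N: 1 H
  1 × N: no H
  Total hydrogens = 19.
Molecular formula: C16H19N3O3

C16H19N3O3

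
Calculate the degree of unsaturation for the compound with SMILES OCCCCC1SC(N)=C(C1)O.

2

Molecular formula from the SMILES: C8H15NO2S.
DoU = (2C + 2 + N − H − X)/2 = (2·8 + 2 + 1 − 15 − 0)/2 = 4/2 = 2.
(Structurally: 1 ring(s) + 1 π bond(s) = 2.)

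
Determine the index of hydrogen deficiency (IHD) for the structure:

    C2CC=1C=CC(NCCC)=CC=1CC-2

Molecular formula from the SMILES: C13H19N.
DoU = (2C + 2 + N − H − X)/2 = (2·13 + 2 + 1 − 19 − 0)/2 = 10/2 = 5.
(Structurally: 2 ring(s) + 3 π bond(s) = 5.)

5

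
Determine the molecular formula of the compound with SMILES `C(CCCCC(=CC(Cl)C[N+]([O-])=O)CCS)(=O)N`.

Heavy atoms from the SMILES: 11 C, 1 Cl, 2 N, 3 O, 1 S.
Implicit hydrogens by atom environment:
  7 × C: 2 H each → 14
  2 × C: 1 H each → 2
  2 × C: no H
  2 × O: no H
  1 × Cl: no H
  1 × N: 2 H
  1 × N (charge +1): no H
  1 × O (charge -1): no H
  1 × S: 1 H
  Total hydrogens = 19.
Molecular formula: C11H19ClN2O3S

C11H19ClN2O3S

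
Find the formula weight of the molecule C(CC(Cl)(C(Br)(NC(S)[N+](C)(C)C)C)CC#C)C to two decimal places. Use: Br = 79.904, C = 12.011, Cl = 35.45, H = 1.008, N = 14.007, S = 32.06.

Molecular formula: C13H25BrClN2S+.
M = 1×79.904 + 13×12.011 + 1×35.45 + 25×1.008 + 2×14.007 + 1×32.06 = 356.77 g/mol.

356.77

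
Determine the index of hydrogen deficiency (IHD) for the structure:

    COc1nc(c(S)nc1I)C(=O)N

Molecular formula from the SMILES: C6H6IN3O2S.
DoU = (2C + 2 + N − H − X)/2 = (2·6 + 2 + 3 − 6 − 1)/2 = 10/2 = 5.
(Structurally: 1 ring(s) + 4 π bond(s) = 5.)

5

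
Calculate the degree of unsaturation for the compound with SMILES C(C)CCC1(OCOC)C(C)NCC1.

Molecular formula from the SMILES: C11H23NO2.
DoU = (2C + 2 + N − H − X)/2 = (2·11 + 2 + 1 − 23 − 0)/2 = 2/2 = 1.
(Structurally: 1 ring(s) + 0 π bond(s) = 1.)

1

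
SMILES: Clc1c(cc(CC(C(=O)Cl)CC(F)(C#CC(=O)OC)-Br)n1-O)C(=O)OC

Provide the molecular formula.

C15H13BrCl2FNO6

Heavy atoms from the SMILES: 1 Br, 15 C, 2 Cl, 1 F, 1 N, 6 O.
Implicit hydrogens by atom environment:
  6 × C: no H
  5 × O: no H
  3 × C (aromatic): no H
  2 × C: 3 H each → 6
  2 × C: 2 H each → 4
  2 × Cl: no H
  1 × Br: no H
  1 × C (aromatic): 1 H
  1 × C: 1 H
  1 × F: no H
  1 × N (aromatic): no H
  1 × O: 1 H
  Total hydrogens = 13.
Molecular formula: C15H13BrCl2FNO6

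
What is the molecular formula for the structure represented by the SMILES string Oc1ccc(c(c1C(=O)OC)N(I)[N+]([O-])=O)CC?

Heavy atoms from the SMILES: 10 C, 1 I, 2 N, 5 O.
Implicit hydrogens by atom environment:
  4 × C (aromatic): no H
  3 × O: no H
  2 × C: 3 H each → 6
  2 × C (aromatic): 1 H each → 2
  1 × C: 2 H
  1 × C: no H
  1 × I: no H
  1 × N: no H
  1 × N (charge +1): no H
  1 × O: 1 H
  1 × O (charge -1): no H
  Total hydrogens = 11.
Molecular formula: C10H11IN2O5

C10H11IN2O5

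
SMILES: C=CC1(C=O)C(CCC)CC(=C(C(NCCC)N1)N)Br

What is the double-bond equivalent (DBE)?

4

Molecular formula from the SMILES: C15H26BrN3O.
DoU = (2C + 2 + N − H − X)/2 = (2·15 + 2 + 3 − 26 − 1)/2 = 8/2 = 4.
(Structurally: 1 ring(s) + 3 π bond(s) = 4.)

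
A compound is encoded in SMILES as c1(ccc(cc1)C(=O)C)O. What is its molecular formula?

C8H8O2

Heavy atoms from the SMILES: 8 C, 2 O.
Implicit hydrogens by atom environment:
  4 × C (aromatic): 1 H each → 4
  2 × C (aromatic): no H
  1 × C: 3 H
  1 × C: no H
  1 × O: 1 H
  1 × O: no H
  Total hydrogens = 8.
Molecular formula: C8H8O2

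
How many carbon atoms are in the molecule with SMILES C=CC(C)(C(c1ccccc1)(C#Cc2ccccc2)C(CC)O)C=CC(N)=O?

25

The symbol for carbon appears 25 times in the SMILES. Lowercase c denotes aromatic carbon and counts toward C.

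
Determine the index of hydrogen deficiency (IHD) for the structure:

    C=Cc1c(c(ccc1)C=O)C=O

Molecular formula from the SMILES: C10H8O2.
DoU = (2C + 2 + N − H − X)/2 = (2·10 + 2 + 0 − 8 − 0)/2 = 14/2 = 7.
(Structurally: 1 ring(s) + 6 π bond(s) = 7.)

7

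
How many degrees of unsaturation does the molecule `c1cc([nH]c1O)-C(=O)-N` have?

4

Molecular formula from the SMILES: C5H6N2O2.
DoU = (2C + 2 + N − H − X)/2 = (2·5 + 2 + 2 − 6 − 0)/2 = 8/2 = 4.
(Structurally: 1 ring(s) + 3 π bond(s) = 4.)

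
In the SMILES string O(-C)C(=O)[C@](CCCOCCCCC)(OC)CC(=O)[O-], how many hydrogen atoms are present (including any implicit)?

Hydrogens are implicit in SMILES; fill each atom to its normal valence:
  8 × C: 2 H each → 16
  5 × O: no H
  3 × C: 3 H each → 9
  3 × C: no H
  1 × O (charge -1): no H
  Total hydrogens = 25.

25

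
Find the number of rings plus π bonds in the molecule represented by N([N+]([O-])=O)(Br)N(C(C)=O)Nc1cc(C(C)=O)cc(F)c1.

Molecular formula from the SMILES: C10H10BrFN4O4.
DoU = (2C + 2 + N − H − X)/2 = (2·10 + 2 + 4 − 10 − 2)/2 = 14/2 = 7.
(Structurally: 1 ring(s) + 6 π bond(s) = 7.)

7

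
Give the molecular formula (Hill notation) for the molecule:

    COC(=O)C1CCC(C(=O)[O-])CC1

C9H13O4-

Heavy atoms from the SMILES: 9 C, 4 O.
Implicit hydrogens by atom environment:
  4 × C: 2 H each → 8
  3 × O: no H
  2 × C: 1 H each → 2
  2 × C: no H
  1 × C: 3 H
  1 × O (charge -1): no H
  Total hydrogens = 13.
Net charge -1.
Molecular formula: C9H13O4-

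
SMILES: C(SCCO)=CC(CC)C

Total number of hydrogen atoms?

16

Hydrogens are implicit in SMILES; fill each atom to its normal valence:
  3 × C: 2 H each → 6
  3 × C: 1 H each → 3
  2 × C: 3 H each → 6
  1 × O: 1 H
  1 × S: no H
  Total hydrogens = 16.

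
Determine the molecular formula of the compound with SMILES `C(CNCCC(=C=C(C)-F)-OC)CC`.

C11H20FNO

Heavy atoms from the SMILES: 11 C, 1 F, 1 N, 1 O.
Implicit hydrogens by atom environment:
  5 × C: 2 H each → 10
  3 × C: 3 H each → 9
  3 × C: no H
  1 × F: no H
  1 × N: 1 H
  1 × O: no H
  Total hydrogens = 20.
Molecular formula: C11H20FNO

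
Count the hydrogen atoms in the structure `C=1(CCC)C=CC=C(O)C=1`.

12

Hydrogens are implicit in SMILES; fill each atom to its normal valence:
  4 × C (aromatic): 1 H each → 4
  2 × C: 2 H each → 4
  2 × C (aromatic): no H
  1 × C: 3 H
  1 × O: 1 H
  Total hydrogens = 12.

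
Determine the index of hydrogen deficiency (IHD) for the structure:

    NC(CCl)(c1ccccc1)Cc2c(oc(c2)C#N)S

Molecular formula from the SMILES: C14H13ClN2OS.
DoU = (2C + 2 + N − H − X)/2 = (2·14 + 2 + 2 − 13 − 1)/2 = 18/2 = 9.
(Structurally: 2 ring(s) + 7 π bond(s) = 9.)

9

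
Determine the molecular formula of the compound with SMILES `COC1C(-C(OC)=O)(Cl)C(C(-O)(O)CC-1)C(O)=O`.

C10H15ClO7

Heavy atoms from the SMILES: 10 C, 1 Cl, 7 O.
Implicit hydrogens by atom environment:
  4 × C: no H
  4 × O: no H
  3 × O: 1 H each → 3
  2 × C: 3 H each → 6
  2 × C: 2 H each → 4
  2 × C: 1 H each → 2
  1 × Cl: no H
  Total hydrogens = 15.
Molecular formula: C10H15ClO7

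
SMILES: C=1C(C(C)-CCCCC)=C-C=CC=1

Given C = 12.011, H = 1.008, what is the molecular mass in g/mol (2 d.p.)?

Molecular formula: C13H20.
M = 13×12.011 + 20×1.008 = 176.30 g/mol.

176.30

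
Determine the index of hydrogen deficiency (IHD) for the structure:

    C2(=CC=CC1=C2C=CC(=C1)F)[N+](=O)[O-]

8

Molecular formula from the SMILES: C10H6FNO2.
DoU = (2C + 2 + N − H − X)/2 = (2·10 + 2 + 1 − 6 − 1)/2 = 16/2 = 8.
(Structurally: 2 ring(s) + 6 π bond(s) = 8.)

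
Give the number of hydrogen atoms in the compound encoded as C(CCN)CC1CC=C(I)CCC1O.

20

Hydrogens are implicit in SMILES; fill each atom to its normal valence:
  7 × C: 2 H each → 14
  3 × C: 1 H each → 3
  1 × C: no H
  1 × I: no H
  1 × N: 2 H
  1 × O: 1 H
  Total hydrogens = 20.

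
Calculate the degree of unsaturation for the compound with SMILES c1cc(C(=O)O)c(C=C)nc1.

Molecular formula from the SMILES: C8H7NO2.
DoU = (2C + 2 + N − H − X)/2 = (2·8 + 2 + 1 − 7 − 0)/2 = 12/2 = 6.
(Structurally: 1 ring(s) + 5 π bond(s) = 6.)

6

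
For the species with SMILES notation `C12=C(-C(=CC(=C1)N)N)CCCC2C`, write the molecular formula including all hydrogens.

C11H16N2

Heavy atoms from the SMILES: 11 C, 2 N.
Implicit hydrogens by atom environment:
  4 × C (aromatic): no H
  3 × C: 2 H each → 6
  2 × C (aromatic): 1 H each → 2
  2 × N: 2 H each → 4
  1 × C: 3 H
  1 × C: 1 H
  Total hydrogens = 16.
Molecular formula: C11H16N2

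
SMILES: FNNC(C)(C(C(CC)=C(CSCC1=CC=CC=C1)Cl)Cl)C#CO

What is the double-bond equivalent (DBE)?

7

Molecular formula from the SMILES: C17H21Cl2FN2OS.
DoU = (2C + 2 + N − H − X)/2 = (2·17 + 2 + 2 − 21 − 3)/2 = 14/2 = 7.
(Structurally: 1 ring(s) + 6 π bond(s) = 7.)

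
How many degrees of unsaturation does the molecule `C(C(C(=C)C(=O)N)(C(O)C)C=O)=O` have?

Molecular formula from the SMILES: C8H11NO4.
DoU = (2C + 2 + N − H − X)/2 = (2·8 + 2 + 1 − 11 − 0)/2 = 8/2 = 4.
(Structurally: 0 ring(s) + 4 π bond(s) = 4.)

4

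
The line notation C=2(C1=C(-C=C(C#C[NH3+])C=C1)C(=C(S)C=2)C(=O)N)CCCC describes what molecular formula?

C17H19N2OS+

Heavy atoms from the SMILES: 17 C, 2 N, 1 O, 1 S.
Implicit hydrogens by atom environment:
  6 × C (aromatic): no H
  4 × C (aromatic): 1 H each → 4
  3 × C: 2 H each → 6
  3 × C: no H
  1 × C: 3 H
  1 × N (charge +1): 3 H
  1 × N: 2 H
  1 × O: no H
  1 × S: 1 H
  Total hydrogens = 19.
Net charge +1.
Molecular formula: C17H19N2OS+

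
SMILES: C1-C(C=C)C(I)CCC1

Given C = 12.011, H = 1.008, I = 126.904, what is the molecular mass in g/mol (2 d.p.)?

236.10

Molecular formula: C8H13I.
M = 8×12.011 + 13×1.008 + 1×126.904 = 236.10 g/mol.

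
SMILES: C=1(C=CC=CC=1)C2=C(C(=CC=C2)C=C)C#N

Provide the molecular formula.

Heavy atoms from the SMILES: 15 C, 1 N.
Implicit hydrogens by atom environment:
  8 × C (aromatic): 1 H each → 8
  4 × C (aromatic): no H
  1 × C: 2 H
  1 × C: 1 H
  1 × C: no H
  1 × N: no H
  Total hydrogens = 11.
Molecular formula: C15H11N

C15H11N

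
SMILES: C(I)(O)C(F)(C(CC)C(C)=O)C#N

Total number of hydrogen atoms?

Hydrogens are implicit in SMILES; fill each atom to its normal valence:
  3 × C: no H
  2 × C: 3 H each → 6
  2 × C: 1 H each → 2
  1 × C: 2 H
  1 × F: no H
  1 × I: no H
  1 × N: no H
  1 × O: 1 H
  1 × O: no H
  Total hydrogens = 11.

11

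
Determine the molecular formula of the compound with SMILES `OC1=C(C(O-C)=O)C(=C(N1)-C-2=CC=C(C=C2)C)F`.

Heavy atoms from the SMILES: 13 C, 1 F, 1 N, 3 O.
Implicit hydrogens by atom environment:
  6 × C (aromatic): no H
  4 × C (aromatic): 1 H each → 4
  2 × C: 3 H each → 6
  2 × O: no H
  1 × C: no H
  1 × F: no H
  1 × N (aromatic): 1 H
  1 × O: 1 H
  Total hydrogens = 12.
Molecular formula: C13H12FNO3

C13H12FNO3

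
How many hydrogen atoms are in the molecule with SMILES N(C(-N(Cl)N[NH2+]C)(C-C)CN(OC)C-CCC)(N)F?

Hydrogens are implicit in SMILES; fill each atom to its normal valence:
  5 × C: 2 H each → 10
  4 × C: 3 H each → 12
  3 × N: no H
  1 × C: no H
  1 × Cl: no H
  1 × F: no H
  1 × N (charge +1): 2 H
  1 × N: 2 H
  1 × N: 1 H
  1 × O: no H
  Total hydrogens = 27.

27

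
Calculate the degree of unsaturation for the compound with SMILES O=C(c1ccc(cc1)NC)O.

5

Molecular formula from the SMILES: C8H9NO2.
DoU = (2C + 2 + N − H − X)/2 = (2·8 + 2 + 1 − 9 − 0)/2 = 10/2 = 5.
(Structurally: 1 ring(s) + 4 π bond(s) = 5.)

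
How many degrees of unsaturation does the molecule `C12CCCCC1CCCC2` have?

2

Molecular formula from the SMILES: C10H18.
DoU = (2C + 2 + N − H − X)/2 = (2·10 + 2 + 0 − 18 − 0)/2 = 4/2 = 2.
(Structurally: 2 ring(s) + 0 π bond(s) = 2.)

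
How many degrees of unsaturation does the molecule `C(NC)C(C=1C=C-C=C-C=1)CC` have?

4

Molecular formula from the SMILES: C11H17N.
DoU = (2C + 2 + N − H − X)/2 = (2·11 + 2 + 1 − 17 − 0)/2 = 8/2 = 4.
(Structurally: 1 ring(s) + 3 π bond(s) = 4.)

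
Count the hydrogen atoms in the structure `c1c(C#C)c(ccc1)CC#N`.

Hydrogens are implicit in SMILES; fill each atom to its normal valence:
  4 × C (aromatic): 1 H each → 4
  2 × C (aromatic): no H
  2 × C: no H
  1 × C: 2 H
  1 × C: 1 H
  1 × N: no H
  Total hydrogens = 7.

7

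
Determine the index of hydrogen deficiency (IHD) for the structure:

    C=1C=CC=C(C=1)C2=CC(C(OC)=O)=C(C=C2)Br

Molecular formula from the SMILES: C14H11BrO2.
DoU = (2C + 2 + N − H − X)/2 = (2·14 + 2 + 0 − 11 − 1)/2 = 18/2 = 9.
(Structurally: 2 ring(s) + 7 π bond(s) = 9.)

9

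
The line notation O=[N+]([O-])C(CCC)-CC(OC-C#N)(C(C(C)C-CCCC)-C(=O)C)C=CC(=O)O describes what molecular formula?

C21H34N2O6

Heavy atoms from the SMILES: 21 C, 2 N, 6 O.
Implicit hydrogens by atom environment:
  8 × C: 2 H each → 16
  5 × C: 1 H each → 5
  4 × C: 3 H each → 12
  4 × C: no H
  4 × O: no H
  1 × N (charge +1): no H
  1 × N: no H
  1 × O: 1 H
  1 × O (charge -1): no H
  Total hydrogens = 34.
Molecular formula: C21H34N2O6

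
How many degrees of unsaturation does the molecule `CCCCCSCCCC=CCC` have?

1

Molecular formula from the SMILES: C12H24S.
DoU = (2C + 2 + N − H − X)/2 = (2·12 + 2 + 0 − 24 − 0)/2 = 2/2 = 1.
(Structurally: 0 ring(s) + 1 π bond(s) = 1.)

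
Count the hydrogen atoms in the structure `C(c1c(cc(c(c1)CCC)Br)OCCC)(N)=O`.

18

Hydrogens are implicit in SMILES; fill each atom to its normal valence:
  4 × C: 2 H each → 8
  4 × C (aromatic): no H
  2 × C: 3 H each → 6
  2 × C (aromatic): 1 H each → 2
  2 × O: no H
  1 × Br: no H
  1 × C: no H
  1 × N: 2 H
  Total hydrogens = 18.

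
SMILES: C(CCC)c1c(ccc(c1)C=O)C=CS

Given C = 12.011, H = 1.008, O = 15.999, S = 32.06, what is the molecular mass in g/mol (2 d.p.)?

Molecular formula: C13H16OS.
M = 13×12.011 + 16×1.008 + 1×15.999 + 1×32.06 = 220.33 g/mol.

220.33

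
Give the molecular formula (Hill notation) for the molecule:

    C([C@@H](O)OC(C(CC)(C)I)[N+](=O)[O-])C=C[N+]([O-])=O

C9H15IN2O6

Heavy atoms from the SMILES: 9 C, 1 I, 2 N, 6 O.
Implicit hydrogens by atom environment:
  4 × C: 1 H each → 4
  3 × O: no H
  2 × C: 3 H each → 6
  2 × C: 2 H each → 4
  2 × N (charge +1): no H
  2 × O (charge -1): no H
  1 × C: no H
  1 × I: no H
  1 × O: 1 H
  Total hydrogens = 15.
Molecular formula: C9H15IN2O6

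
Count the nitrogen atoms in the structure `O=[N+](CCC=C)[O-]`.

1

The symbol for nitrogen appears 1 time in the SMILES.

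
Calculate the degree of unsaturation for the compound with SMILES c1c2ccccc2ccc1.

Molecular formula from the SMILES: C10H8.
DoU = (2C + 2 + N − H − X)/2 = (2·10 + 2 + 0 − 8 − 0)/2 = 14/2 = 7.
(Structurally: 2 ring(s) + 5 π bond(s) = 7.)

7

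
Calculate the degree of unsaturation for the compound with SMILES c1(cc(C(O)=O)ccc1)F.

5

Molecular formula from the SMILES: C7H5FO2.
DoU = (2C + 2 + N − H − X)/2 = (2·7 + 2 + 0 − 5 − 1)/2 = 10/2 = 5.
(Structurally: 1 ring(s) + 4 π bond(s) = 5.)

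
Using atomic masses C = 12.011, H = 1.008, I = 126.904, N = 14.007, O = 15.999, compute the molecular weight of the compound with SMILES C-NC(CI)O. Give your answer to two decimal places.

201.01

Molecular formula: C3H8INO.
M = 3×12.011 + 8×1.008 + 1×126.904 + 1×14.007 + 1×15.999 = 201.01 g/mol.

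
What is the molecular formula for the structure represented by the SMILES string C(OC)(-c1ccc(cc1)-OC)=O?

C9H10O3

Heavy atoms from the SMILES: 9 C, 3 O.
Implicit hydrogens by atom environment:
  4 × C (aromatic): 1 H each → 4
  3 × O: no H
  2 × C: 3 H each → 6
  2 × C (aromatic): no H
  1 × C: no H
  Total hydrogens = 10.
Molecular formula: C9H10O3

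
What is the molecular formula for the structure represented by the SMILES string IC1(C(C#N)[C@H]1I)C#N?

C5H2I2N2

Heavy atoms from the SMILES: 5 C, 2 I, 2 N.
Implicit hydrogens by atom environment:
  3 × C: no H
  2 × C: 1 H each → 2
  2 × I: no H
  2 × N: no H
  Total hydrogens = 2.
Molecular formula: C5H2I2N2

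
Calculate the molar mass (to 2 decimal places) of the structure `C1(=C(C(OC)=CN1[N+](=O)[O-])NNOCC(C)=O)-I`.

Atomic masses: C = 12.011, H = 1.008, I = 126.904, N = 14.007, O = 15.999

370.10

Molecular formula: C8H11IN4O5.
M = 8×12.011 + 11×1.008 + 1×126.904 + 4×14.007 + 5×15.999 = 370.10 g/mol.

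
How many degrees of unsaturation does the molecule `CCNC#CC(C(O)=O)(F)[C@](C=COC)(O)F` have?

Molecular formula from the SMILES: C10H13F2NO4.
DoU = (2C + 2 + N − H − X)/2 = (2·10 + 2 + 1 − 13 − 2)/2 = 8/2 = 4.
(Structurally: 0 ring(s) + 4 π bond(s) = 4.)

4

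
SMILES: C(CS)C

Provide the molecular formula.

C3H8S

Heavy atoms from the SMILES: 3 C, 1 S.
Implicit hydrogens by atom environment:
  2 × C: 2 H each → 4
  1 × C: 3 H
  1 × S: 1 H
  Total hydrogens = 8.
Molecular formula: C3H8S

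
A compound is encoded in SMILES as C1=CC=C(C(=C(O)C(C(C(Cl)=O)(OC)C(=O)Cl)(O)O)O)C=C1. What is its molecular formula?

C13H12Cl2O7

Heavy atoms from the SMILES: 13 C, 2 Cl, 7 O.
Implicit hydrogens by atom environment:
  6 × C: no H
  5 × C (aromatic): 1 H each → 5
  4 × O: 1 H each → 4
  3 × O: no H
  2 × Cl: no H
  1 × C: 3 H
  1 × C (aromatic): no H
  Total hydrogens = 12.
Molecular formula: C13H12Cl2O7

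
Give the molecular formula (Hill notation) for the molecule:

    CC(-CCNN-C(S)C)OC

C7H18N2OS

Heavy atoms from the SMILES: 7 C, 2 N, 1 O, 1 S.
Implicit hydrogens by atom environment:
  3 × C: 3 H each → 9
  2 × C: 2 H each → 4
  2 × C: 1 H each → 2
  2 × N: 1 H each → 2
  1 × O: no H
  1 × S: 1 H
  Total hydrogens = 18.
Molecular formula: C7H18N2OS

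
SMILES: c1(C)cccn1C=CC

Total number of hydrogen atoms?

11

Hydrogens are implicit in SMILES; fill each atom to its normal valence:
  3 × C (aromatic): 1 H each → 3
  2 × C: 3 H each → 6
  2 × C: 1 H each → 2
  1 × C (aromatic): no H
  1 × N (aromatic): no H
  Total hydrogens = 11.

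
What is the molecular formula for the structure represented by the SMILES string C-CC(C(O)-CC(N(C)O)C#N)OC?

Heavy atoms from the SMILES: 9 C, 2 N, 3 O.
Implicit hydrogens by atom environment:
  3 × C: 3 H each → 9
  3 × C: 1 H each → 3
  2 × C: 2 H each → 4
  2 × N: no H
  2 × O: 1 H each → 2
  1 × C: no H
  1 × O: no H
  Total hydrogens = 18.
Molecular formula: C9H18N2O3

C9H18N2O3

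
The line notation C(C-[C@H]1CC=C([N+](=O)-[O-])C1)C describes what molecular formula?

Heavy atoms from the SMILES: 8 C, 1 N, 2 O.
Implicit hydrogens by atom environment:
  4 × C: 2 H each → 8
  2 × C: 1 H each → 2
  1 × C: 3 H
  1 × C: no H
  1 × N (charge +1): no H
  1 × O: no H
  1 × O (charge -1): no H
  Total hydrogens = 13.
Molecular formula: C8H13NO2

C8H13NO2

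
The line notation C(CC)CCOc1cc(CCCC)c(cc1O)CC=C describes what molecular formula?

C18H28O2

Heavy atoms from the SMILES: 18 C, 2 O.
Implicit hydrogens by atom environment:
  9 × C: 2 H each → 18
  4 × C (aromatic): no H
  2 × C: 3 H each → 6
  2 × C (aromatic): 1 H each → 2
  1 × C: 1 H
  1 × O: 1 H
  1 × O: no H
  Total hydrogens = 28.
Molecular formula: C18H28O2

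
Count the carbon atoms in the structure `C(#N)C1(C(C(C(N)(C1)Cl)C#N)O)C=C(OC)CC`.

12

The symbol for carbon appears 12 times in the SMILES. (Cl is a single chlorine, not C + l.)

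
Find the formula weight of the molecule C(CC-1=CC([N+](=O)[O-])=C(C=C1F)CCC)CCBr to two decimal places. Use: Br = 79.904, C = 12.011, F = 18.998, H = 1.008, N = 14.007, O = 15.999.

Molecular formula: C13H17BrFNO2.
M = 1×79.904 + 13×12.011 + 1×18.998 + 17×1.008 + 1×14.007 + 2×15.999 = 318.19 g/mol.

318.19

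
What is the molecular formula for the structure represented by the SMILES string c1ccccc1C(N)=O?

Heavy atoms from the SMILES: 7 C, 1 N, 1 O.
Implicit hydrogens by atom environment:
  5 × C (aromatic): 1 H each → 5
  1 × C (aromatic): no H
  1 × C: no H
  1 × N: 2 H
  1 × O: no H
  Total hydrogens = 7.
Molecular formula: C7H7NO

C7H7NO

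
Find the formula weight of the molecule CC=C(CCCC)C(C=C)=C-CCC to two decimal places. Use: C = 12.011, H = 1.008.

192.35

Molecular formula: C14H24.
M = 14×12.011 + 24×1.008 = 192.35 g/mol.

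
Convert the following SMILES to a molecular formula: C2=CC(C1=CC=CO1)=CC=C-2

C10H8O

Heavy atoms from the SMILES: 10 C, 1 O.
Implicit hydrogens by atom environment:
  8 × C (aromatic): 1 H each → 8
  2 × C (aromatic): no H
  1 × O (aromatic): no H
  Total hydrogens = 8.
Molecular formula: C10H8O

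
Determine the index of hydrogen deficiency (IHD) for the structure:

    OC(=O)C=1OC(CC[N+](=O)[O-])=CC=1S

Molecular formula from the SMILES: C7H7NO5S.
DoU = (2C + 2 + N − H − X)/2 = (2·7 + 2 + 1 − 7 − 0)/2 = 10/2 = 5.
(Structurally: 1 ring(s) + 4 π bond(s) = 5.)

5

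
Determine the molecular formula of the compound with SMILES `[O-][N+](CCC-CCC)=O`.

Heavy atoms from the SMILES: 6 C, 1 N, 2 O.
Implicit hydrogens by atom environment:
  5 × C: 2 H each → 10
  1 × C: 3 H
  1 × N (charge +1): no H
  1 × O: no H
  1 × O (charge -1): no H
  Total hydrogens = 13.
Molecular formula: C6H13NO2

C6H13NO2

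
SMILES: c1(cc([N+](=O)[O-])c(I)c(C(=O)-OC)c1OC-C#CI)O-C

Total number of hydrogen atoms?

Hydrogens are implicit in SMILES; fill each atom to its normal valence:
  5 × C (aromatic): no H
  5 × O: no H
  3 × C: no H
  2 × C: 3 H each → 6
  2 × I: no H
  1 × C: 2 H
  1 × C (aromatic): 1 H
  1 × N (charge +1): no H
  1 × O (charge -1): no H
  Total hydrogens = 9.

9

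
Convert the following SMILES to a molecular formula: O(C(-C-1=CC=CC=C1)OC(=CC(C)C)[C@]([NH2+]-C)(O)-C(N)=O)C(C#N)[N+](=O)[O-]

Heavy atoms from the SMILES: 17 C, 4 N, 6 O.
Implicit hydrogens by atom environment:
  5 × C (aromatic): 1 H each → 5
  4 × C: 1 H each → 4
  4 × C: no H
  4 × O: no H
  3 × C: 3 H each → 9
  1 × C (aromatic): no H
  1 × N (charge +1): 2 H
  1 × N: 2 H
  1 × N: no H
  1 × N (charge +1): no H
  1 × O: 1 H
  1 × O (charge -1): no H
  Total hydrogens = 23.
Net charge +1.
Molecular formula: C17H23N4O6+

C17H23N4O6+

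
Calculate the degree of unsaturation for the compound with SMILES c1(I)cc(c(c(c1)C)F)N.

4

Molecular formula from the SMILES: C7H7FIN.
DoU = (2C + 2 + N − H − X)/2 = (2·7 + 2 + 1 − 7 − 2)/2 = 8/2 = 4.
(Structurally: 1 ring(s) + 3 π bond(s) = 4.)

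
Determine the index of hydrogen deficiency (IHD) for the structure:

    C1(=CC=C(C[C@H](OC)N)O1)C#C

Molecular formula from the SMILES: C9H11NO2.
DoU = (2C + 2 + N − H − X)/2 = (2·9 + 2 + 1 − 11 − 0)/2 = 10/2 = 5.
(Structurally: 1 ring(s) + 4 π bond(s) = 5.)

5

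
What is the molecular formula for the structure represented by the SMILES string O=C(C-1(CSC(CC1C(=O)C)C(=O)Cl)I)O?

C9H10ClIO4S

Heavy atoms from the SMILES: 9 C, 1 Cl, 1 I, 4 O, 1 S.
Implicit hydrogens by atom environment:
  4 × C: no H
  3 × O: no H
  2 × C: 2 H each → 4
  2 × C: 1 H each → 2
  1 × C: 3 H
  1 × Cl: no H
  1 × I: no H
  1 × O: 1 H
  1 × S: no H
  Total hydrogens = 10.
Molecular formula: C9H10ClIO4S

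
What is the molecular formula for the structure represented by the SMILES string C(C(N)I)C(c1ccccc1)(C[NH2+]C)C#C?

Heavy atoms from the SMILES: 13 C, 1 I, 2 N.
Implicit hydrogens by atom environment:
  5 × C (aromatic): 1 H each → 5
  2 × C: 2 H each → 4
  2 × C: 1 H each → 2
  2 × C: no H
  1 × C: 3 H
  1 × C (aromatic): no H
  1 × I: no H
  1 × N: 2 H
  1 × N (charge +1): 2 H
  Total hydrogens = 18.
Net charge +1.
Molecular formula: C13H18IN2+

C13H18IN2+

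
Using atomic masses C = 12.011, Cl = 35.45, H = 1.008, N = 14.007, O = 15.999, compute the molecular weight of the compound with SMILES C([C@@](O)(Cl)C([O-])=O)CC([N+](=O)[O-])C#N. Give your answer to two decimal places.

Molecular formula: C6H6ClN2O5-.
M = 6×12.011 + 1×35.45 + 6×1.008 + 2×14.007 + 5×15.999 = 221.57 g/mol.

221.57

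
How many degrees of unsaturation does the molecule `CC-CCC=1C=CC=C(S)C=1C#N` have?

6

Molecular formula from the SMILES: C11H13NS.
DoU = (2C + 2 + N − H − X)/2 = (2·11 + 2 + 1 − 13 − 0)/2 = 12/2 = 6.
(Structurally: 1 ring(s) + 5 π bond(s) = 6.)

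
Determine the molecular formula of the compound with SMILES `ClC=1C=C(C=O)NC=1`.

C5H4ClNO

Heavy atoms from the SMILES: 5 C, 1 Cl, 1 N, 1 O.
Implicit hydrogens by atom environment:
  2 × C (aromatic): 1 H each → 2
  2 × C (aromatic): no H
  1 × C: 1 H
  1 × Cl: no H
  1 × N (aromatic): 1 H
  1 × O: no H
  Total hydrogens = 4.
Molecular formula: C5H4ClNO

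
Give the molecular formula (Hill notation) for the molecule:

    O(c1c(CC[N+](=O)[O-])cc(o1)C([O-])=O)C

Heavy atoms from the SMILES: 8 C, 1 N, 6 O.
Implicit hydrogens by atom environment:
  3 × C (aromatic): no H
  3 × O: no H
  2 × C: 2 H each → 4
  2 × O (charge -1): no H
  1 × C: 3 H
  1 × C (aromatic): 1 H
  1 × C: no H
  1 × N (charge +1): no H
  1 × O (aromatic): no H
  Total hydrogens = 8.
Net charge -1.
Molecular formula: C8H8NO6-

C8H8NO6-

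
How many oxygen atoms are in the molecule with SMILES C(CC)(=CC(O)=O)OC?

3

The symbol for oxygen appears 3 times in the SMILES.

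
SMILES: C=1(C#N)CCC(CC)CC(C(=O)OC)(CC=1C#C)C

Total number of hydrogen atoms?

Hydrogens are implicit in SMILES; fill each atom to its normal valence:
  6 × C: no H
  5 × C: 2 H each → 10
  3 × C: 3 H each → 9
  2 × C: 1 H each → 2
  2 × O: no H
  1 × N: no H
  Total hydrogens = 21.

21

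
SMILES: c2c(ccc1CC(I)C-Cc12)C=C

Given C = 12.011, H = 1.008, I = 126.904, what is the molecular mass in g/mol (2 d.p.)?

Molecular formula: C12H13I.
M = 12×12.011 + 13×1.008 + 1×126.904 = 284.14 g/mol.

284.14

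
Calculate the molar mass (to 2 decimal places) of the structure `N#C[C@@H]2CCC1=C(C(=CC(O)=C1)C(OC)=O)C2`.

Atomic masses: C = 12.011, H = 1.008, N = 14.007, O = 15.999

Molecular formula: C13H13NO3.
M = 13×12.011 + 13×1.008 + 1×14.007 + 3×15.999 = 231.25 g/mol.

231.25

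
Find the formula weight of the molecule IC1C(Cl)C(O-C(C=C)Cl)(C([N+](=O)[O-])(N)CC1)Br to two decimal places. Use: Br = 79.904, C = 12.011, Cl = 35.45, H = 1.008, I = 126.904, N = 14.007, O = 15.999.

473.91

Molecular formula: C9H12BrCl2IN2O3.
M = 1×79.904 + 9×12.011 + 2×35.45 + 12×1.008 + 1×126.904 + 2×14.007 + 3×15.999 = 473.91 g/mol.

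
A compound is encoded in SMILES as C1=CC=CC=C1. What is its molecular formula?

C6H6

Heavy atoms from the SMILES: 6 C.
Implicit hydrogens by atom environment:
  6 × C (aromatic): 1 H each → 6
  Total hydrogens = 6.
Molecular formula: C6H6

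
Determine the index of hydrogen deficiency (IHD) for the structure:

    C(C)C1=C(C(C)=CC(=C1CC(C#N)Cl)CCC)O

6

Molecular formula from the SMILES: C15H20ClNO.
DoU = (2C + 2 + N − H − X)/2 = (2·15 + 2 + 1 − 20 − 1)/2 = 12/2 = 6.
(Structurally: 1 ring(s) + 5 π bond(s) = 6.)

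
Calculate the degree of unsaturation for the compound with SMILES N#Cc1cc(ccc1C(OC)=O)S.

7

Molecular formula from the SMILES: C9H7NO2S.
DoU = (2C + 2 + N − H − X)/2 = (2·9 + 2 + 1 − 7 − 0)/2 = 14/2 = 7.
(Structurally: 1 ring(s) + 6 π bond(s) = 7.)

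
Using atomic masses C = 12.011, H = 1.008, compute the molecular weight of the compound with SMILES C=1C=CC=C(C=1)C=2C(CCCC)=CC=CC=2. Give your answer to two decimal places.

210.32

Molecular formula: C16H18.
M = 16×12.011 + 18×1.008 = 210.32 g/mol.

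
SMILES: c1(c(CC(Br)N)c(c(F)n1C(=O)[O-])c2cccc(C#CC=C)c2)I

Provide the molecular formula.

C17H12BrFIN2O2-

Heavy atoms from the SMILES: 1 Br, 17 C, 1 F, 1 I, 2 N, 2 O.
Implicit hydrogens by atom environment:
  6 × C (aromatic): no H
  4 × C (aromatic): 1 H each → 4
  3 × C: no H
  2 × C: 2 H each → 4
  2 × C: 1 H each → 2
  1 × Br: no H
  1 × F: no H
  1 × I: no H
  1 × N: 2 H
  1 × N (aromatic): no H
  1 × O: no H
  1 × O (charge -1): no H
  Total hydrogens = 12.
Net charge -1.
Molecular formula: C17H12BrFIN2O2-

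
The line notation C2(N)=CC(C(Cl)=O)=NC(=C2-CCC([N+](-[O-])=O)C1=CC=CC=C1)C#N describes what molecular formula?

Heavy atoms from the SMILES: 16 C, 1 Cl, 4 N, 3 O.
Implicit hydrogens by atom environment:
  6 × C (aromatic): 1 H each → 6
  5 × C (aromatic): no H
  2 × C: 2 H each → 4
  2 × C: no H
  2 × O: no H
  1 × C: 1 H
  1 × Cl: no H
  1 × N: 2 H
  1 × N (aromatic): no H
  1 × N: no H
  1 × N (charge +1): no H
  1 × O (charge -1): no H
  Total hydrogens = 13.
Molecular formula: C16H13ClN4O3

C16H13ClN4O3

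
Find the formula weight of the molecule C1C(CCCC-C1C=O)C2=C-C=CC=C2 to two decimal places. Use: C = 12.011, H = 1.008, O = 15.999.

Molecular formula: C14H18O.
M = 14×12.011 + 18×1.008 + 1×15.999 = 202.30 g/mol.

202.30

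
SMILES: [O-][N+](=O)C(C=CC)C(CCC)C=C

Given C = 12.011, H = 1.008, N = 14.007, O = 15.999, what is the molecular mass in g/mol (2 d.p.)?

183.25

Molecular formula: C10H17NO2.
M = 10×12.011 + 17×1.008 + 1×14.007 + 2×15.999 = 183.25 g/mol.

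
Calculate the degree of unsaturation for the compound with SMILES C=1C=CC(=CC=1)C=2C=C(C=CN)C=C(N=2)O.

9

Molecular formula from the SMILES: C13H12N2O.
DoU = (2C + 2 + N − H − X)/2 = (2·13 + 2 + 2 − 12 − 0)/2 = 18/2 = 9.
(Structurally: 2 ring(s) + 7 π bond(s) = 9.)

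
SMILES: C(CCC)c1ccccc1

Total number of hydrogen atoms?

Hydrogens are implicit in SMILES; fill each atom to its normal valence:
  5 × C (aromatic): 1 H each → 5
  3 × C: 2 H each → 6
  1 × C: 3 H
  1 × C (aromatic): no H
  Total hydrogens = 14.

14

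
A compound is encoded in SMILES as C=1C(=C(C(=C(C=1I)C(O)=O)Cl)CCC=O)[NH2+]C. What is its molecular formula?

Heavy atoms from the SMILES: 11 C, 1 Cl, 1 I, 1 N, 3 O.
Implicit hydrogens by atom environment:
  5 × C (aromatic): no H
  2 × C: 2 H each → 4
  2 × O: no H
  1 × C: 3 H
  1 × C (aromatic): 1 H
  1 × C: 1 H
  1 × C: no H
  1 × Cl: no H
  1 × I: no H
  1 × N (charge +1): 2 H
  1 × O: 1 H
  Total hydrogens = 12.
Net charge +1.
Molecular formula: C11H12ClINO3+

C11H12ClINO3+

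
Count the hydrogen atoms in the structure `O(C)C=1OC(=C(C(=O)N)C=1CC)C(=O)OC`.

Hydrogens are implicit in SMILES; fill each atom to its normal valence:
  4 × C (aromatic): no H
  4 × O: no H
  3 × C: 3 H each → 9
  2 × C: no H
  1 × C: 2 H
  1 × N: 2 H
  1 × O (aromatic): no H
  Total hydrogens = 13.

13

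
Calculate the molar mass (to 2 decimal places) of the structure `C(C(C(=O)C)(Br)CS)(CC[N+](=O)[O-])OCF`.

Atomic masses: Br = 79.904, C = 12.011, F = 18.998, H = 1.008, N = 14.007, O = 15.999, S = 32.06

318.16

Molecular formula: C8H13BrFNO4S.
M = 1×79.904 + 8×12.011 + 1×18.998 + 13×1.008 + 1×14.007 + 4×15.999 + 1×32.06 = 318.16 g/mol.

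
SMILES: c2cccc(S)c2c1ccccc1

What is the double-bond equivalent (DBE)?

Molecular formula from the SMILES: C12H10S.
DoU = (2C + 2 + N − H − X)/2 = (2·12 + 2 + 0 − 10 − 0)/2 = 16/2 = 8.
(Structurally: 2 ring(s) + 6 π bond(s) = 8.)

8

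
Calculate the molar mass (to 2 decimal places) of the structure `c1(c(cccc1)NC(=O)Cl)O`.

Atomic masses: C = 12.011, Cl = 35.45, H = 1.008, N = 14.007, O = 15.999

Molecular formula: C7H6ClNO2.
M = 7×12.011 + 1×35.45 + 6×1.008 + 1×14.007 + 2×15.999 = 171.58 g/mol.

171.58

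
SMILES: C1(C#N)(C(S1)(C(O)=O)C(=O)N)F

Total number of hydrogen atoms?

Hydrogens are implicit in SMILES; fill each atom to its normal valence:
  5 × C: no H
  2 × O: no H
  1 × F: no H
  1 × N: 2 H
  1 × N: no H
  1 × O: 1 H
  1 × S: no H
  Total hydrogens = 3.

3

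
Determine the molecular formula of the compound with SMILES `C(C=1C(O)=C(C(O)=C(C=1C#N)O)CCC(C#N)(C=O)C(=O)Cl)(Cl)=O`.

Heavy atoms from the SMILES: 14 C, 2 Cl, 2 N, 6 O.
Implicit hydrogens by atom environment:
  6 × C (aromatic): no H
  5 × C: no H
  3 × O: 1 H each → 3
  3 × O: no H
  2 × C: 2 H each → 4
  2 × Cl: no H
  2 × N: no H
  1 × C: 1 H
  Total hydrogens = 8.
Molecular formula: C14H8Cl2N2O6

C14H8Cl2N2O6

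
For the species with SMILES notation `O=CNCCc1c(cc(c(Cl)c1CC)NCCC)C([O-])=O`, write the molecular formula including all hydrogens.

Heavy atoms from the SMILES: 15 C, 1 Cl, 2 N, 3 O.
Implicit hydrogens by atom environment:
  5 × C: 2 H each → 10
  5 × C (aromatic): no H
  2 × C: 3 H each → 6
  2 × N: 1 H each → 2
  2 × O: no H
  1 × C (aromatic): 1 H
  1 × C: 1 H
  1 × C: no H
  1 × Cl: no H
  1 × O (charge -1): no H
  Total hydrogens = 20.
Net charge -1.
Molecular formula: C15H20ClN2O3-

C15H20ClN2O3-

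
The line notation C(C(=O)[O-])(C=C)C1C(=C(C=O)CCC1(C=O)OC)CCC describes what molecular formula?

Heavy atoms from the SMILES: 16 C, 5 O.
Implicit hydrogens by atom environment:
  5 × C: 2 H each → 10
  5 × C: 1 H each → 5
  4 × C: no H
  4 × O: no H
  2 × C: 3 H each → 6
  1 × O (charge -1): no H
  Total hydrogens = 21.
Net charge -1.
Molecular formula: C16H21O5-

C16H21O5-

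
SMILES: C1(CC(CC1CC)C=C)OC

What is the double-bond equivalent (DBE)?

2

Molecular formula from the SMILES: C10H18O.
DoU = (2C + 2 + N − H − X)/2 = (2·10 + 2 + 0 − 18 − 0)/2 = 4/2 = 2.
(Structurally: 1 ring(s) + 1 π bond(s) = 2.)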